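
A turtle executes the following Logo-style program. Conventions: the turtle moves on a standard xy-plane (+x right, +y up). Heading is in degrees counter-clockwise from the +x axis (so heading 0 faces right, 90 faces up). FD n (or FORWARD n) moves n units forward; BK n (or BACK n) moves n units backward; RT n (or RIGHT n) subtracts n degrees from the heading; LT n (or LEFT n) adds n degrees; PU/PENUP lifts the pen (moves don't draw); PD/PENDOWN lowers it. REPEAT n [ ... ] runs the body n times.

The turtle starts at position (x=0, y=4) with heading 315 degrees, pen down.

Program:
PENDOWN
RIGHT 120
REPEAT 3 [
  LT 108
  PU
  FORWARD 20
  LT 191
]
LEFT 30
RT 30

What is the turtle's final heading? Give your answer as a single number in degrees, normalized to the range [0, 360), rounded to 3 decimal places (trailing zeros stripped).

Executing turtle program step by step:
Start: pos=(0,4), heading=315, pen down
PD: pen down
RT 120: heading 315 -> 195
REPEAT 3 [
  -- iteration 1/3 --
  LT 108: heading 195 -> 303
  PU: pen up
  FD 20: (0,4) -> (10.893,-12.773) [heading=303, move]
  LT 191: heading 303 -> 134
  -- iteration 2/3 --
  LT 108: heading 134 -> 242
  PU: pen up
  FD 20: (10.893,-12.773) -> (1.503,-30.432) [heading=242, move]
  LT 191: heading 242 -> 73
  -- iteration 3/3 --
  LT 108: heading 73 -> 181
  PU: pen up
  FD 20: (1.503,-30.432) -> (-18.494,-30.781) [heading=181, move]
  LT 191: heading 181 -> 12
]
LT 30: heading 12 -> 42
RT 30: heading 42 -> 12
Final: pos=(-18.494,-30.781), heading=12, 0 segment(s) drawn

Answer: 12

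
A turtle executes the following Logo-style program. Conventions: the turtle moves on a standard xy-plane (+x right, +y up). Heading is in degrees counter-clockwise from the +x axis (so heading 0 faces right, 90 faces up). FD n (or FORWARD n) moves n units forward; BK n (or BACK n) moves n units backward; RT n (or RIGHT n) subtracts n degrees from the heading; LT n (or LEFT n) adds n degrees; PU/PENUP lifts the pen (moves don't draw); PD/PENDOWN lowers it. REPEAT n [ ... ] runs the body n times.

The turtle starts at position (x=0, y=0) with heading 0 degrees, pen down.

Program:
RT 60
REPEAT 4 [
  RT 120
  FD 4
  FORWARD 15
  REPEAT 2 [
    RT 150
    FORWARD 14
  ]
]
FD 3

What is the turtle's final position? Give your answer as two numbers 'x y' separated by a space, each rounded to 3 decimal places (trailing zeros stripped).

Answer: -7.376 26.631

Derivation:
Executing turtle program step by step:
Start: pos=(0,0), heading=0, pen down
RT 60: heading 0 -> 300
REPEAT 4 [
  -- iteration 1/4 --
  RT 120: heading 300 -> 180
  FD 4: (0,0) -> (-4,0) [heading=180, draw]
  FD 15: (-4,0) -> (-19,0) [heading=180, draw]
  REPEAT 2 [
    -- iteration 1/2 --
    RT 150: heading 180 -> 30
    FD 14: (-19,0) -> (-6.876,7) [heading=30, draw]
    -- iteration 2/2 --
    RT 150: heading 30 -> 240
    FD 14: (-6.876,7) -> (-13.876,-5.124) [heading=240, draw]
  ]
  -- iteration 2/4 --
  RT 120: heading 240 -> 120
  FD 4: (-13.876,-5.124) -> (-15.876,-1.66) [heading=120, draw]
  FD 15: (-15.876,-1.66) -> (-23.376,11.33) [heading=120, draw]
  REPEAT 2 [
    -- iteration 1/2 --
    RT 150: heading 120 -> 330
    FD 14: (-23.376,11.33) -> (-11.251,4.33) [heading=330, draw]
    -- iteration 2/2 --
    RT 150: heading 330 -> 180
    FD 14: (-11.251,4.33) -> (-25.251,4.33) [heading=180, draw]
  ]
  -- iteration 3/4 --
  RT 120: heading 180 -> 60
  FD 4: (-25.251,4.33) -> (-23.251,7.794) [heading=60, draw]
  FD 15: (-23.251,7.794) -> (-15.751,20.785) [heading=60, draw]
  REPEAT 2 [
    -- iteration 1/2 --
    RT 150: heading 60 -> 270
    FD 14: (-15.751,20.785) -> (-15.751,6.785) [heading=270, draw]
    -- iteration 2/2 --
    RT 150: heading 270 -> 120
    FD 14: (-15.751,6.785) -> (-22.751,18.909) [heading=120, draw]
  ]
  -- iteration 4/4 --
  RT 120: heading 120 -> 0
  FD 4: (-22.751,18.909) -> (-18.751,18.909) [heading=0, draw]
  FD 15: (-18.751,18.909) -> (-3.751,18.909) [heading=0, draw]
  REPEAT 2 [
    -- iteration 1/2 --
    RT 150: heading 0 -> 210
    FD 14: (-3.751,18.909) -> (-15.876,11.909) [heading=210, draw]
    -- iteration 2/2 --
    RT 150: heading 210 -> 60
    FD 14: (-15.876,11.909) -> (-8.876,24.033) [heading=60, draw]
  ]
]
FD 3: (-8.876,24.033) -> (-7.376,26.631) [heading=60, draw]
Final: pos=(-7.376,26.631), heading=60, 17 segment(s) drawn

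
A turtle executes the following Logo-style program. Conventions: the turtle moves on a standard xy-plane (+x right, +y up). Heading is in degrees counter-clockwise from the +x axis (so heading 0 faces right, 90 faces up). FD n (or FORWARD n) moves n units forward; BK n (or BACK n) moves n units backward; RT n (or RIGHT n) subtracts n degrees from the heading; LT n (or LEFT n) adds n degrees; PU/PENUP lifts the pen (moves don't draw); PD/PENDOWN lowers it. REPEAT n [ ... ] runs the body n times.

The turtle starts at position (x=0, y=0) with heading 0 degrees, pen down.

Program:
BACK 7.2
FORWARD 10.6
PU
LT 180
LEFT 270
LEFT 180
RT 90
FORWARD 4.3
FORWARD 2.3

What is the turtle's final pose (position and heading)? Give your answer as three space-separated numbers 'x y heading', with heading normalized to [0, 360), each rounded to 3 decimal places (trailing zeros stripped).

Answer: -3.2 0 180

Derivation:
Executing turtle program step by step:
Start: pos=(0,0), heading=0, pen down
BK 7.2: (0,0) -> (-7.2,0) [heading=0, draw]
FD 10.6: (-7.2,0) -> (3.4,0) [heading=0, draw]
PU: pen up
LT 180: heading 0 -> 180
LT 270: heading 180 -> 90
LT 180: heading 90 -> 270
RT 90: heading 270 -> 180
FD 4.3: (3.4,0) -> (-0.9,0) [heading=180, move]
FD 2.3: (-0.9,0) -> (-3.2,0) [heading=180, move]
Final: pos=(-3.2,0), heading=180, 2 segment(s) drawn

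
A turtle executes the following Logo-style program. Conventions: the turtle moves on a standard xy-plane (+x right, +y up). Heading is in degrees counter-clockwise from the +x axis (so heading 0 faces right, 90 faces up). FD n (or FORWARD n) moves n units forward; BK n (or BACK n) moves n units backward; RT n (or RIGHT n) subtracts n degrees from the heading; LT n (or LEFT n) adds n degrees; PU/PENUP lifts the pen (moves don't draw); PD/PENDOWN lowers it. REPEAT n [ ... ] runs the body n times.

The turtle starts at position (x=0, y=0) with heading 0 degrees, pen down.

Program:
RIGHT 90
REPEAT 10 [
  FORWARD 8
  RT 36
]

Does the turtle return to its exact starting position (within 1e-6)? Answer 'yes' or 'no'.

Executing turtle program step by step:
Start: pos=(0,0), heading=0, pen down
RT 90: heading 0 -> 270
REPEAT 10 [
  -- iteration 1/10 --
  FD 8: (0,0) -> (0,-8) [heading=270, draw]
  RT 36: heading 270 -> 234
  -- iteration 2/10 --
  FD 8: (0,-8) -> (-4.702,-14.472) [heading=234, draw]
  RT 36: heading 234 -> 198
  -- iteration 3/10 --
  FD 8: (-4.702,-14.472) -> (-12.311,-16.944) [heading=198, draw]
  RT 36: heading 198 -> 162
  -- iteration 4/10 --
  FD 8: (-12.311,-16.944) -> (-19.919,-14.472) [heading=162, draw]
  RT 36: heading 162 -> 126
  -- iteration 5/10 --
  FD 8: (-19.919,-14.472) -> (-24.621,-8) [heading=126, draw]
  RT 36: heading 126 -> 90
  -- iteration 6/10 --
  FD 8: (-24.621,-8) -> (-24.621,0) [heading=90, draw]
  RT 36: heading 90 -> 54
  -- iteration 7/10 --
  FD 8: (-24.621,0) -> (-19.919,6.472) [heading=54, draw]
  RT 36: heading 54 -> 18
  -- iteration 8/10 --
  FD 8: (-19.919,6.472) -> (-12.311,8.944) [heading=18, draw]
  RT 36: heading 18 -> 342
  -- iteration 9/10 --
  FD 8: (-12.311,8.944) -> (-4.702,6.472) [heading=342, draw]
  RT 36: heading 342 -> 306
  -- iteration 10/10 --
  FD 8: (-4.702,6.472) -> (0,0) [heading=306, draw]
  RT 36: heading 306 -> 270
]
Final: pos=(0,0), heading=270, 10 segment(s) drawn

Start position: (0, 0)
Final position: (0, 0)
Distance = 0; < 1e-6 -> CLOSED

Answer: yes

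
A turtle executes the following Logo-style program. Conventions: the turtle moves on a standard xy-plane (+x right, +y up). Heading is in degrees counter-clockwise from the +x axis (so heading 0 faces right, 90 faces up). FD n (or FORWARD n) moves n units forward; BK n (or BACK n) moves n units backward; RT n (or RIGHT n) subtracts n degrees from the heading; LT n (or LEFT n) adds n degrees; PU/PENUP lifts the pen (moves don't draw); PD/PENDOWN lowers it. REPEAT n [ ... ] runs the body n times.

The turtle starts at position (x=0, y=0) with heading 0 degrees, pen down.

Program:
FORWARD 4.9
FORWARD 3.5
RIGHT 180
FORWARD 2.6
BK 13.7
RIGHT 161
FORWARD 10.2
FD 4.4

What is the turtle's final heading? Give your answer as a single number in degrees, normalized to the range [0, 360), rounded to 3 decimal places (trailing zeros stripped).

Executing turtle program step by step:
Start: pos=(0,0), heading=0, pen down
FD 4.9: (0,0) -> (4.9,0) [heading=0, draw]
FD 3.5: (4.9,0) -> (8.4,0) [heading=0, draw]
RT 180: heading 0 -> 180
FD 2.6: (8.4,0) -> (5.8,0) [heading=180, draw]
BK 13.7: (5.8,0) -> (19.5,0) [heading=180, draw]
RT 161: heading 180 -> 19
FD 10.2: (19.5,0) -> (29.144,3.321) [heading=19, draw]
FD 4.4: (29.144,3.321) -> (33.305,4.753) [heading=19, draw]
Final: pos=(33.305,4.753), heading=19, 6 segment(s) drawn

Answer: 19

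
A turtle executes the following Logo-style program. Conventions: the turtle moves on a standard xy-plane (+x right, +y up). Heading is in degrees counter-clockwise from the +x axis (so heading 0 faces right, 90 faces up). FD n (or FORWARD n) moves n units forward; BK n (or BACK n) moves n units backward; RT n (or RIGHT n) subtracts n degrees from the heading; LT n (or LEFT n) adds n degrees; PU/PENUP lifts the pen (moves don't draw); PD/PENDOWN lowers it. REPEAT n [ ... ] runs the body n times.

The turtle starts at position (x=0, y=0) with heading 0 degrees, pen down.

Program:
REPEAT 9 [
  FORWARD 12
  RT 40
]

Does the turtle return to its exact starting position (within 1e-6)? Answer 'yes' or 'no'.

Answer: yes

Derivation:
Executing turtle program step by step:
Start: pos=(0,0), heading=0, pen down
REPEAT 9 [
  -- iteration 1/9 --
  FD 12: (0,0) -> (12,0) [heading=0, draw]
  RT 40: heading 0 -> 320
  -- iteration 2/9 --
  FD 12: (12,0) -> (21.193,-7.713) [heading=320, draw]
  RT 40: heading 320 -> 280
  -- iteration 3/9 --
  FD 12: (21.193,-7.713) -> (23.276,-19.531) [heading=280, draw]
  RT 40: heading 280 -> 240
  -- iteration 4/9 --
  FD 12: (23.276,-19.531) -> (17.276,-29.923) [heading=240, draw]
  RT 40: heading 240 -> 200
  -- iteration 5/9 --
  FD 12: (17.276,-29.923) -> (6,-34.028) [heading=200, draw]
  RT 40: heading 200 -> 160
  -- iteration 6/9 --
  FD 12: (6,-34.028) -> (-5.276,-29.923) [heading=160, draw]
  RT 40: heading 160 -> 120
  -- iteration 7/9 --
  FD 12: (-5.276,-29.923) -> (-11.276,-19.531) [heading=120, draw]
  RT 40: heading 120 -> 80
  -- iteration 8/9 --
  FD 12: (-11.276,-19.531) -> (-9.193,-7.713) [heading=80, draw]
  RT 40: heading 80 -> 40
  -- iteration 9/9 --
  FD 12: (-9.193,-7.713) -> (0,0) [heading=40, draw]
  RT 40: heading 40 -> 0
]
Final: pos=(0,0), heading=0, 9 segment(s) drawn

Start position: (0, 0)
Final position: (0, 0)
Distance = 0; < 1e-6 -> CLOSED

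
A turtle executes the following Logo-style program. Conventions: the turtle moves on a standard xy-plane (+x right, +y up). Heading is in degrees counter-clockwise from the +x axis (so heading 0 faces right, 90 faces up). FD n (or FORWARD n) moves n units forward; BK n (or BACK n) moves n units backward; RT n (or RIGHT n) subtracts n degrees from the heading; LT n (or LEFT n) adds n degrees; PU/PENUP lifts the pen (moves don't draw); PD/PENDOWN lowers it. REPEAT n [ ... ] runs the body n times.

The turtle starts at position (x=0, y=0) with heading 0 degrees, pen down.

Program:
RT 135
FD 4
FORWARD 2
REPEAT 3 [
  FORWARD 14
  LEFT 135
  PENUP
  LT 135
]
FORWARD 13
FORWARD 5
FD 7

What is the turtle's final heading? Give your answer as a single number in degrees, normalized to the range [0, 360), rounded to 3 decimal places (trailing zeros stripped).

Answer: 315

Derivation:
Executing turtle program step by step:
Start: pos=(0,0), heading=0, pen down
RT 135: heading 0 -> 225
FD 4: (0,0) -> (-2.828,-2.828) [heading=225, draw]
FD 2: (-2.828,-2.828) -> (-4.243,-4.243) [heading=225, draw]
REPEAT 3 [
  -- iteration 1/3 --
  FD 14: (-4.243,-4.243) -> (-14.142,-14.142) [heading=225, draw]
  LT 135: heading 225 -> 0
  PU: pen up
  LT 135: heading 0 -> 135
  -- iteration 2/3 --
  FD 14: (-14.142,-14.142) -> (-24.042,-4.243) [heading=135, move]
  LT 135: heading 135 -> 270
  PU: pen up
  LT 135: heading 270 -> 45
  -- iteration 3/3 --
  FD 14: (-24.042,-4.243) -> (-14.142,5.657) [heading=45, move]
  LT 135: heading 45 -> 180
  PU: pen up
  LT 135: heading 180 -> 315
]
FD 13: (-14.142,5.657) -> (-4.95,-3.536) [heading=315, move]
FD 5: (-4.95,-3.536) -> (-1.414,-7.071) [heading=315, move]
FD 7: (-1.414,-7.071) -> (3.536,-12.021) [heading=315, move]
Final: pos=(3.536,-12.021), heading=315, 3 segment(s) drawn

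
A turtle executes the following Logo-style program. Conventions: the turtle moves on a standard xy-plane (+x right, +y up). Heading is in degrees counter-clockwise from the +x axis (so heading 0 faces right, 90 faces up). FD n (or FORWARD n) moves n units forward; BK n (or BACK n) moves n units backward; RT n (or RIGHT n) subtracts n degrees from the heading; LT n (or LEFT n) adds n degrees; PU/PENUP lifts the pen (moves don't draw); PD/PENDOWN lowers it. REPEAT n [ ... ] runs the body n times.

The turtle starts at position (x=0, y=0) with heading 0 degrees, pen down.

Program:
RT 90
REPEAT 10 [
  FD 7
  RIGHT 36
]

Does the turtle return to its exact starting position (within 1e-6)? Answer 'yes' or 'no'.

Executing turtle program step by step:
Start: pos=(0,0), heading=0, pen down
RT 90: heading 0 -> 270
REPEAT 10 [
  -- iteration 1/10 --
  FD 7: (0,0) -> (0,-7) [heading=270, draw]
  RT 36: heading 270 -> 234
  -- iteration 2/10 --
  FD 7: (0,-7) -> (-4.114,-12.663) [heading=234, draw]
  RT 36: heading 234 -> 198
  -- iteration 3/10 --
  FD 7: (-4.114,-12.663) -> (-10.772,-14.826) [heading=198, draw]
  RT 36: heading 198 -> 162
  -- iteration 4/10 --
  FD 7: (-10.772,-14.826) -> (-17.429,-12.663) [heading=162, draw]
  RT 36: heading 162 -> 126
  -- iteration 5/10 --
  FD 7: (-17.429,-12.663) -> (-21.544,-7) [heading=126, draw]
  RT 36: heading 126 -> 90
  -- iteration 6/10 --
  FD 7: (-21.544,-7) -> (-21.544,0) [heading=90, draw]
  RT 36: heading 90 -> 54
  -- iteration 7/10 --
  FD 7: (-21.544,0) -> (-17.429,5.663) [heading=54, draw]
  RT 36: heading 54 -> 18
  -- iteration 8/10 --
  FD 7: (-17.429,5.663) -> (-10.772,7.826) [heading=18, draw]
  RT 36: heading 18 -> 342
  -- iteration 9/10 --
  FD 7: (-10.772,7.826) -> (-4.114,5.663) [heading=342, draw]
  RT 36: heading 342 -> 306
  -- iteration 10/10 --
  FD 7: (-4.114,5.663) -> (0,0) [heading=306, draw]
  RT 36: heading 306 -> 270
]
Final: pos=(0,0), heading=270, 10 segment(s) drawn

Start position: (0, 0)
Final position: (0, 0)
Distance = 0; < 1e-6 -> CLOSED

Answer: yes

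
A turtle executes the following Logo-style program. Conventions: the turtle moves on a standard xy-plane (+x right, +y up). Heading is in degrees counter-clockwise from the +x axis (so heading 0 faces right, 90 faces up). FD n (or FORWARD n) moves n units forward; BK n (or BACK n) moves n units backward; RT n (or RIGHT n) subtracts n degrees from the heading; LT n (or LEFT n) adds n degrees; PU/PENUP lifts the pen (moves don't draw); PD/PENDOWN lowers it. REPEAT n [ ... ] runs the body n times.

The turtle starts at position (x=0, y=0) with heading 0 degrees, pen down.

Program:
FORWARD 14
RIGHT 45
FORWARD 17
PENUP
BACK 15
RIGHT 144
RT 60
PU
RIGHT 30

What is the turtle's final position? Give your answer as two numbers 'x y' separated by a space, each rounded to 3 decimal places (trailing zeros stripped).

Executing turtle program step by step:
Start: pos=(0,0), heading=0, pen down
FD 14: (0,0) -> (14,0) [heading=0, draw]
RT 45: heading 0 -> 315
FD 17: (14,0) -> (26.021,-12.021) [heading=315, draw]
PU: pen up
BK 15: (26.021,-12.021) -> (15.414,-1.414) [heading=315, move]
RT 144: heading 315 -> 171
RT 60: heading 171 -> 111
PU: pen up
RT 30: heading 111 -> 81
Final: pos=(15.414,-1.414), heading=81, 2 segment(s) drawn

Answer: 15.414 -1.414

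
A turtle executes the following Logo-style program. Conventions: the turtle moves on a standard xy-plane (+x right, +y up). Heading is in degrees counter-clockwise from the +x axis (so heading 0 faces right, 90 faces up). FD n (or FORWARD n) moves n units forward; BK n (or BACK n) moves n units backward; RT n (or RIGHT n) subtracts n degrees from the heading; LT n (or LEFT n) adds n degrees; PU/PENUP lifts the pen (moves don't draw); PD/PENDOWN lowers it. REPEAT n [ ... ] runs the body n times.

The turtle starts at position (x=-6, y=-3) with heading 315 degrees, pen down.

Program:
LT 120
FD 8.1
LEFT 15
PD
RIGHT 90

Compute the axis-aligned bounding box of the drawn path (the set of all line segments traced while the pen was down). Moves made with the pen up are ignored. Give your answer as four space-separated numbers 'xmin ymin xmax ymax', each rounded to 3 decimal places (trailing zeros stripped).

Executing turtle program step by step:
Start: pos=(-6,-3), heading=315, pen down
LT 120: heading 315 -> 75
FD 8.1: (-6,-3) -> (-3.904,4.824) [heading=75, draw]
LT 15: heading 75 -> 90
PD: pen down
RT 90: heading 90 -> 0
Final: pos=(-3.904,4.824), heading=0, 1 segment(s) drawn

Segment endpoints: x in {-6, -3.904}, y in {-3, 4.824}
xmin=-6, ymin=-3, xmax=-3.904, ymax=4.824

Answer: -6 -3 -3.904 4.824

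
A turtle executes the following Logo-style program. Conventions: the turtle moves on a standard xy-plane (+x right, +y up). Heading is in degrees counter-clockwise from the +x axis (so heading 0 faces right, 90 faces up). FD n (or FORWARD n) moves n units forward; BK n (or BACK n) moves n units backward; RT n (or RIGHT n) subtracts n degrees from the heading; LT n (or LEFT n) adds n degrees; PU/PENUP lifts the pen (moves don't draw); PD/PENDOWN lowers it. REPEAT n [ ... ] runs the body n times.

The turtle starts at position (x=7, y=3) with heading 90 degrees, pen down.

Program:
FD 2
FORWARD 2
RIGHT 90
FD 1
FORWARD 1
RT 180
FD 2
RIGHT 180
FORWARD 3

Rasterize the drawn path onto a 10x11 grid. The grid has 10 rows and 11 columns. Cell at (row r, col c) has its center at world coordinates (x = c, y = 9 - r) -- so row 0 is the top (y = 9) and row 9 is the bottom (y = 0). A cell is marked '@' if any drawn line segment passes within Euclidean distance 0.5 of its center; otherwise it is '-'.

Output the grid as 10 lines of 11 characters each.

Segment 0: (7,3) -> (7,5)
Segment 1: (7,5) -> (7,7)
Segment 2: (7,7) -> (8,7)
Segment 3: (8,7) -> (9,7)
Segment 4: (9,7) -> (7,7)
Segment 5: (7,7) -> (10,7)

Answer: -----------
-----------
-------@@@@
-------@---
-------@---
-------@---
-------@---
-----------
-----------
-----------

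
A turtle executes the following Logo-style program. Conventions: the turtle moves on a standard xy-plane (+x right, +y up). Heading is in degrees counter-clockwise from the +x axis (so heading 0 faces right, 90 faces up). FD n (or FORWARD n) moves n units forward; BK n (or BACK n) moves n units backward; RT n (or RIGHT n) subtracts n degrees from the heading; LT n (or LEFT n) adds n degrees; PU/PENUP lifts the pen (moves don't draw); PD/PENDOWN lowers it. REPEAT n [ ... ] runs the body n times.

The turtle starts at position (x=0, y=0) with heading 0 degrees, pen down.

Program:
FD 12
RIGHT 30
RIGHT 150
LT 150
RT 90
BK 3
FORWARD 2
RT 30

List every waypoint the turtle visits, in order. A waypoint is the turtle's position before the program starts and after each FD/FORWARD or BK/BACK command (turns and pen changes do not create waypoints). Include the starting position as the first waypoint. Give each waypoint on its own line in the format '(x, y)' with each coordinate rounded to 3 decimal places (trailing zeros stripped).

Executing turtle program step by step:
Start: pos=(0,0), heading=0, pen down
FD 12: (0,0) -> (12,0) [heading=0, draw]
RT 30: heading 0 -> 330
RT 150: heading 330 -> 180
LT 150: heading 180 -> 330
RT 90: heading 330 -> 240
BK 3: (12,0) -> (13.5,2.598) [heading=240, draw]
FD 2: (13.5,2.598) -> (12.5,0.866) [heading=240, draw]
RT 30: heading 240 -> 210
Final: pos=(12.5,0.866), heading=210, 3 segment(s) drawn
Waypoints (4 total):
(0, 0)
(12, 0)
(13.5, 2.598)
(12.5, 0.866)

Answer: (0, 0)
(12, 0)
(13.5, 2.598)
(12.5, 0.866)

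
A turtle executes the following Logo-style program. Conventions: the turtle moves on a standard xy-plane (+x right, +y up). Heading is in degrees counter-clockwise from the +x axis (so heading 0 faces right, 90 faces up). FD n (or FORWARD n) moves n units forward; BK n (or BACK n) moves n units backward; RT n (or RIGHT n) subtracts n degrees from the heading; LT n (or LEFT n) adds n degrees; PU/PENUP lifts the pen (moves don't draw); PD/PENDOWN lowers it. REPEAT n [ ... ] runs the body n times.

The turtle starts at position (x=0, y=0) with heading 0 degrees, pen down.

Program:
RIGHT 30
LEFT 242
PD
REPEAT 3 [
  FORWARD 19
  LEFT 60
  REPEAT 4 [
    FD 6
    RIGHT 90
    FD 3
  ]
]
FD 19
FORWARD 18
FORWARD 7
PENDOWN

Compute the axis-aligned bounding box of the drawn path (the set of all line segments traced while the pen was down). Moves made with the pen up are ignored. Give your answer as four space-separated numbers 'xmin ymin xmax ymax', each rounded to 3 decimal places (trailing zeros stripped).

Executing turtle program step by step:
Start: pos=(0,0), heading=0, pen down
RT 30: heading 0 -> 330
LT 242: heading 330 -> 212
PD: pen down
REPEAT 3 [
  -- iteration 1/3 --
  FD 19: (0,0) -> (-16.113,-10.068) [heading=212, draw]
  LT 60: heading 212 -> 272
  REPEAT 4 [
    -- iteration 1/4 --
    FD 6: (-16.113,-10.068) -> (-15.904,-16.065) [heading=272, draw]
    RT 90: heading 272 -> 182
    FD 3: (-15.904,-16.065) -> (-18.902,-16.17) [heading=182, draw]
    -- iteration 2/4 --
    FD 6: (-18.902,-16.17) -> (-24.898,-16.379) [heading=182, draw]
    RT 90: heading 182 -> 92
    FD 3: (-24.898,-16.379) -> (-25.003,-13.381) [heading=92, draw]
    -- iteration 3/4 --
    FD 6: (-25.003,-13.381) -> (-25.212,-7.384) [heading=92, draw]
    RT 90: heading 92 -> 2
    FD 3: (-25.212,-7.384) -> (-22.214,-7.28) [heading=2, draw]
    -- iteration 4/4 --
    FD 6: (-22.214,-7.28) -> (-16.218,-7.07) [heading=2, draw]
    RT 90: heading 2 -> 272
    FD 3: (-16.218,-7.07) -> (-16.113,-10.068) [heading=272, draw]
  ]
  -- iteration 2/3 --
  FD 19: (-16.113,-10.068) -> (-15.45,-29.057) [heading=272, draw]
  LT 60: heading 272 -> 332
  REPEAT 4 [
    -- iteration 1/4 --
    FD 6: (-15.45,-29.057) -> (-10.152,-31.874) [heading=332, draw]
    RT 90: heading 332 -> 242
    FD 3: (-10.152,-31.874) -> (-11.561,-34.523) [heading=242, draw]
    -- iteration 2/4 --
    FD 6: (-11.561,-34.523) -> (-14.377,-39.82) [heading=242, draw]
    RT 90: heading 242 -> 152
    FD 3: (-14.377,-39.82) -> (-17.026,-38.412) [heading=152, draw]
    -- iteration 3/4 --
    FD 6: (-17.026,-38.412) -> (-22.324,-35.595) [heading=152, draw]
    RT 90: heading 152 -> 62
    FD 3: (-22.324,-35.595) -> (-20.915,-32.946) [heading=62, draw]
    -- iteration 4/4 --
    FD 6: (-20.915,-32.946) -> (-18.099,-27.648) [heading=62, draw]
    RT 90: heading 62 -> 332
    FD 3: (-18.099,-27.648) -> (-15.45,-29.057) [heading=332, draw]
  ]
  -- iteration 3/3 --
  FD 19: (-15.45,-29.057) -> (1.326,-37.977) [heading=332, draw]
  LT 60: heading 332 -> 32
  REPEAT 4 [
    -- iteration 1/4 --
    FD 6: (1.326,-37.977) -> (6.414,-34.797) [heading=32, draw]
    RT 90: heading 32 -> 302
    FD 3: (6.414,-34.797) -> (8.004,-37.341) [heading=302, draw]
    -- iteration 2/4 --
    FD 6: (8.004,-37.341) -> (11.184,-42.43) [heading=302, draw]
    RT 90: heading 302 -> 212
    FD 3: (11.184,-42.43) -> (8.64,-44.02) [heading=212, draw]
    -- iteration 3/4 --
    FD 6: (8.64,-44.02) -> (3.551,-47.199) [heading=212, draw]
    RT 90: heading 212 -> 122
    FD 3: (3.551,-47.199) -> (1.962,-44.655) [heading=122, draw]
    -- iteration 4/4 --
    FD 6: (1.962,-44.655) -> (-1.218,-39.567) [heading=122, draw]
    RT 90: heading 122 -> 32
    FD 3: (-1.218,-39.567) -> (1.326,-37.977) [heading=32, draw]
  ]
]
FD 19: (1.326,-37.977) -> (17.439,-27.908) [heading=32, draw]
FD 18: (17.439,-27.908) -> (32.704,-18.37) [heading=32, draw]
FD 7: (32.704,-18.37) -> (38.64,-14.66) [heading=32, draw]
PD: pen down
Final: pos=(38.64,-14.66), heading=32, 30 segment(s) drawn

Segment endpoints: x in {-25.212, -25.003, -24.898, -22.324, -22.214, -20.915, -18.902, -18.099, -17.026, -16.218, -16.113, -16.113, -15.904, -15.45, -14.377, -11.561, -10.152, -1.218, 0, 1.326, 1.326, 1.962, 3.551, 6.414, 8.004, 8.64, 11.184, 17.439, 32.704, 38.64}, y in {-47.199, -44.655, -44.02, -42.43, -39.82, -39.567, -38.412, -37.977, -37.977, -37.341, -35.595, -34.797, -34.523, -32.946, -31.874, -29.057, -29.057, -27.908, -27.648, -18.37, -16.379, -16.17, -16.065, -14.66, -13.381, -10.068, -10.068, -7.384, -7.28, -7.07, 0}
xmin=-25.212, ymin=-47.199, xmax=38.64, ymax=0

Answer: -25.212 -47.199 38.64 0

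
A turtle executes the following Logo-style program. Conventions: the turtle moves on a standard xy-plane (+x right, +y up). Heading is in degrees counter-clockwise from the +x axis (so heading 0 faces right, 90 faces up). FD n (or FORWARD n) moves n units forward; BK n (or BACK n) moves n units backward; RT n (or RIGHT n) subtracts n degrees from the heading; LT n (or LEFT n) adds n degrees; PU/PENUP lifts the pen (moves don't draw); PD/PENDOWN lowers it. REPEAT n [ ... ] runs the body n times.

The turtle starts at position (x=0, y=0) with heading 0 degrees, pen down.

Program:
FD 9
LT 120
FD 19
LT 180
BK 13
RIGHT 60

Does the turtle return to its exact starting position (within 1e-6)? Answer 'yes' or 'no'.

Answer: no

Derivation:
Executing turtle program step by step:
Start: pos=(0,0), heading=0, pen down
FD 9: (0,0) -> (9,0) [heading=0, draw]
LT 120: heading 0 -> 120
FD 19: (9,0) -> (-0.5,16.454) [heading=120, draw]
LT 180: heading 120 -> 300
BK 13: (-0.5,16.454) -> (-7,27.713) [heading=300, draw]
RT 60: heading 300 -> 240
Final: pos=(-7,27.713), heading=240, 3 segment(s) drawn

Start position: (0, 0)
Final position: (-7, 27.713)
Distance = 28.583; >= 1e-6 -> NOT closed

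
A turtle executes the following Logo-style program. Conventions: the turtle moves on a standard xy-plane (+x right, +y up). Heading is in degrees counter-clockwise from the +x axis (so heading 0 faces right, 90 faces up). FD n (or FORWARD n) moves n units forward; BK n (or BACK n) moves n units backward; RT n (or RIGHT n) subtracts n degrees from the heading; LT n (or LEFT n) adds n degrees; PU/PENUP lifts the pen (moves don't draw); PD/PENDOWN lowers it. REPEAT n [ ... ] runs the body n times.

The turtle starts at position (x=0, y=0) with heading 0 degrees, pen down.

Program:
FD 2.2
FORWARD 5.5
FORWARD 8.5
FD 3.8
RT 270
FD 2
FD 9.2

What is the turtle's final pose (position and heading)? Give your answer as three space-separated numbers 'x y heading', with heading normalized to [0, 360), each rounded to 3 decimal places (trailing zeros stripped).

Executing turtle program step by step:
Start: pos=(0,0), heading=0, pen down
FD 2.2: (0,0) -> (2.2,0) [heading=0, draw]
FD 5.5: (2.2,0) -> (7.7,0) [heading=0, draw]
FD 8.5: (7.7,0) -> (16.2,0) [heading=0, draw]
FD 3.8: (16.2,0) -> (20,0) [heading=0, draw]
RT 270: heading 0 -> 90
FD 2: (20,0) -> (20,2) [heading=90, draw]
FD 9.2: (20,2) -> (20,11.2) [heading=90, draw]
Final: pos=(20,11.2), heading=90, 6 segment(s) drawn

Answer: 20 11.2 90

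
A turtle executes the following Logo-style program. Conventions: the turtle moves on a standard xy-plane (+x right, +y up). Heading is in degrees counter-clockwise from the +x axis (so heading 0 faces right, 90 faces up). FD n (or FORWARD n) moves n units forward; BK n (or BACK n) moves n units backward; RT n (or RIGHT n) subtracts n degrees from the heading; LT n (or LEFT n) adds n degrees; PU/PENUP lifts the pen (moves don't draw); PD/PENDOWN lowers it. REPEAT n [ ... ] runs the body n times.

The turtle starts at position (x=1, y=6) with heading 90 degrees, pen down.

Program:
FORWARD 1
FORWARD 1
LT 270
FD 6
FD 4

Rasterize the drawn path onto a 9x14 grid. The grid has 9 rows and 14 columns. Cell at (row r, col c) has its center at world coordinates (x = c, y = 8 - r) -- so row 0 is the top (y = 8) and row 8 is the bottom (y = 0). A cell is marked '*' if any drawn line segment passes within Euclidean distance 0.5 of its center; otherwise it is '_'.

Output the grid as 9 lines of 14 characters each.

Answer: _***********__
_*____________
_*____________
______________
______________
______________
______________
______________
______________

Derivation:
Segment 0: (1,6) -> (1,7)
Segment 1: (1,7) -> (1,8)
Segment 2: (1,8) -> (7,8)
Segment 3: (7,8) -> (11,8)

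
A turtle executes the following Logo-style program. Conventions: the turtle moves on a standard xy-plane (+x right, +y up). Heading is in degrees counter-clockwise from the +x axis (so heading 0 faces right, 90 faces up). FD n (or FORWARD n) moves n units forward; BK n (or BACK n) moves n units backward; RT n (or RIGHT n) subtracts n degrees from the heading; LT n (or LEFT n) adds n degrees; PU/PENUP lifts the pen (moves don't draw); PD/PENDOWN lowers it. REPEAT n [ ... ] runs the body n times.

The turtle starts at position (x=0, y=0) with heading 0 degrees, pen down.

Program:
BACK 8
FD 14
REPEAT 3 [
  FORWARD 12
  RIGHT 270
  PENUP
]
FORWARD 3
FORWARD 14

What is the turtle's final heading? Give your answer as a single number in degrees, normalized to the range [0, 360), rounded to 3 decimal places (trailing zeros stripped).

Executing turtle program step by step:
Start: pos=(0,0), heading=0, pen down
BK 8: (0,0) -> (-8,0) [heading=0, draw]
FD 14: (-8,0) -> (6,0) [heading=0, draw]
REPEAT 3 [
  -- iteration 1/3 --
  FD 12: (6,0) -> (18,0) [heading=0, draw]
  RT 270: heading 0 -> 90
  PU: pen up
  -- iteration 2/3 --
  FD 12: (18,0) -> (18,12) [heading=90, move]
  RT 270: heading 90 -> 180
  PU: pen up
  -- iteration 3/3 --
  FD 12: (18,12) -> (6,12) [heading=180, move]
  RT 270: heading 180 -> 270
  PU: pen up
]
FD 3: (6,12) -> (6,9) [heading=270, move]
FD 14: (6,9) -> (6,-5) [heading=270, move]
Final: pos=(6,-5), heading=270, 3 segment(s) drawn

Answer: 270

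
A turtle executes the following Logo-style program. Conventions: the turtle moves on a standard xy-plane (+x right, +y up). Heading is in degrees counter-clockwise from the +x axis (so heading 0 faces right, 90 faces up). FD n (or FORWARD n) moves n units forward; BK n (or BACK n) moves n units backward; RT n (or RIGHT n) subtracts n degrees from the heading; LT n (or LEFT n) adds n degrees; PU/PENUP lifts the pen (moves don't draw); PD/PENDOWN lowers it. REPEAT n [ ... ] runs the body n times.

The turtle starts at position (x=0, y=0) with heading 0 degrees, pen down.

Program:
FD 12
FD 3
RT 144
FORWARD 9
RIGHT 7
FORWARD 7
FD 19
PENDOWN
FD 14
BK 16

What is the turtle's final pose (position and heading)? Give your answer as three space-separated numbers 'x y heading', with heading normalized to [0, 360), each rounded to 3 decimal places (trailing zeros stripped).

Executing turtle program step by step:
Start: pos=(0,0), heading=0, pen down
FD 12: (0,0) -> (12,0) [heading=0, draw]
FD 3: (12,0) -> (15,0) [heading=0, draw]
RT 144: heading 0 -> 216
FD 9: (15,0) -> (7.719,-5.29) [heading=216, draw]
RT 7: heading 216 -> 209
FD 7: (7.719,-5.29) -> (1.597,-8.684) [heading=209, draw]
FD 19: (1.597,-8.684) -> (-15.021,-17.895) [heading=209, draw]
PD: pen down
FD 14: (-15.021,-17.895) -> (-27.266,-24.682) [heading=209, draw]
BK 16: (-27.266,-24.682) -> (-13.272,-16.925) [heading=209, draw]
Final: pos=(-13.272,-16.925), heading=209, 7 segment(s) drawn

Answer: -13.272 -16.925 209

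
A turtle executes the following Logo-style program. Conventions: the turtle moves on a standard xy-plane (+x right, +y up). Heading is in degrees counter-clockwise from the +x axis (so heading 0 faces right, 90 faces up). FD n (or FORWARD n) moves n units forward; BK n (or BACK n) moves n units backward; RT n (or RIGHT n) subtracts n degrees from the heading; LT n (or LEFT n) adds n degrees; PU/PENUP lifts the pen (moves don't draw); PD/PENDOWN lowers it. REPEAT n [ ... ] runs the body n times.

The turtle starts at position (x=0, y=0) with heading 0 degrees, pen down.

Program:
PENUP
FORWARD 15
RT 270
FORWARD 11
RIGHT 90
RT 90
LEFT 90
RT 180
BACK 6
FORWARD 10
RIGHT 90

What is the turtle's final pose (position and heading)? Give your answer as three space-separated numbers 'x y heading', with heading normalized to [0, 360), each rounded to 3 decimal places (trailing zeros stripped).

Answer: 11 11 90

Derivation:
Executing turtle program step by step:
Start: pos=(0,0), heading=0, pen down
PU: pen up
FD 15: (0,0) -> (15,0) [heading=0, move]
RT 270: heading 0 -> 90
FD 11: (15,0) -> (15,11) [heading=90, move]
RT 90: heading 90 -> 0
RT 90: heading 0 -> 270
LT 90: heading 270 -> 0
RT 180: heading 0 -> 180
BK 6: (15,11) -> (21,11) [heading=180, move]
FD 10: (21,11) -> (11,11) [heading=180, move]
RT 90: heading 180 -> 90
Final: pos=(11,11), heading=90, 0 segment(s) drawn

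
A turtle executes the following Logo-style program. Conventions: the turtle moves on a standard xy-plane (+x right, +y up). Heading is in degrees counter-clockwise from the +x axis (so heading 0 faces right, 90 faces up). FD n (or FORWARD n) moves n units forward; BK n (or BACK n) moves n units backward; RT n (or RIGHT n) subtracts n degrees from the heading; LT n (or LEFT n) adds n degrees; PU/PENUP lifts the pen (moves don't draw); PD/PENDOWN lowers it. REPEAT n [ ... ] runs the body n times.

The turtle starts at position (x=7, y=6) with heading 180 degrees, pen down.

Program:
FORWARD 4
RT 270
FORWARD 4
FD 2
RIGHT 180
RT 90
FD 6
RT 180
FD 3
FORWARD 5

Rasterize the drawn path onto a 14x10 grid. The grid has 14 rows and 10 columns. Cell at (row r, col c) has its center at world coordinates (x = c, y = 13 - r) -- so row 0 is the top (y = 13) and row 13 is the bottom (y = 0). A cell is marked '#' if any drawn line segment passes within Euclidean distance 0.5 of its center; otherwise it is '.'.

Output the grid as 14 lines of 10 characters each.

Segment 0: (7,6) -> (3,6)
Segment 1: (3,6) -> (3,2)
Segment 2: (3,2) -> (3,0)
Segment 3: (3,0) -> (9,0)
Segment 4: (9,0) -> (6,0)
Segment 5: (6,0) -> (1,-0)

Answer: ..........
..........
..........
..........
..........
..........
..........
...#####..
...#......
...#......
...#......
...#......
...#......
.#########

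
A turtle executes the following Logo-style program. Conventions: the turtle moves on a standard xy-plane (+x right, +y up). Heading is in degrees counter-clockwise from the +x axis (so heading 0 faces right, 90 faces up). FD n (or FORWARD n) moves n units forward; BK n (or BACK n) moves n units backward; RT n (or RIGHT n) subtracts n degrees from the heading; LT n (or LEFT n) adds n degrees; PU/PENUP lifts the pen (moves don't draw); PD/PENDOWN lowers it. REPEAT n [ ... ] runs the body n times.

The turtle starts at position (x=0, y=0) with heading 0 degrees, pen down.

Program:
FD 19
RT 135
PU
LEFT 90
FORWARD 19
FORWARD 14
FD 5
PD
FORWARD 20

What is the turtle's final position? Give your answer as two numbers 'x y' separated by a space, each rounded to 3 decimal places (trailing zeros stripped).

Answer: 60.012 -41.012

Derivation:
Executing turtle program step by step:
Start: pos=(0,0), heading=0, pen down
FD 19: (0,0) -> (19,0) [heading=0, draw]
RT 135: heading 0 -> 225
PU: pen up
LT 90: heading 225 -> 315
FD 19: (19,0) -> (32.435,-13.435) [heading=315, move]
FD 14: (32.435,-13.435) -> (42.335,-23.335) [heading=315, move]
FD 5: (42.335,-23.335) -> (45.87,-26.87) [heading=315, move]
PD: pen down
FD 20: (45.87,-26.87) -> (60.012,-41.012) [heading=315, draw]
Final: pos=(60.012,-41.012), heading=315, 2 segment(s) drawn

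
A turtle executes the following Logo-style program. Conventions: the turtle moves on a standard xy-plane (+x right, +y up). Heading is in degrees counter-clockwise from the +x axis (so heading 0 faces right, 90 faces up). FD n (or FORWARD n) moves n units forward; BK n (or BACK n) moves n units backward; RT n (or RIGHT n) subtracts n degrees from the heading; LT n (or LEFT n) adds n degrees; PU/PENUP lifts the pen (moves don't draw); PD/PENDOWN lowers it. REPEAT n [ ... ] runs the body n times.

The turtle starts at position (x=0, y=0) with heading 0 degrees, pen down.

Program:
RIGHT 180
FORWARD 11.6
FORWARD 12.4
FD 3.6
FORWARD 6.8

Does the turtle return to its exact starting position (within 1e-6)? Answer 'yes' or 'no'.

Executing turtle program step by step:
Start: pos=(0,0), heading=0, pen down
RT 180: heading 0 -> 180
FD 11.6: (0,0) -> (-11.6,0) [heading=180, draw]
FD 12.4: (-11.6,0) -> (-24,0) [heading=180, draw]
FD 3.6: (-24,0) -> (-27.6,0) [heading=180, draw]
FD 6.8: (-27.6,0) -> (-34.4,0) [heading=180, draw]
Final: pos=(-34.4,0), heading=180, 4 segment(s) drawn

Start position: (0, 0)
Final position: (-34.4, 0)
Distance = 34.4; >= 1e-6 -> NOT closed

Answer: no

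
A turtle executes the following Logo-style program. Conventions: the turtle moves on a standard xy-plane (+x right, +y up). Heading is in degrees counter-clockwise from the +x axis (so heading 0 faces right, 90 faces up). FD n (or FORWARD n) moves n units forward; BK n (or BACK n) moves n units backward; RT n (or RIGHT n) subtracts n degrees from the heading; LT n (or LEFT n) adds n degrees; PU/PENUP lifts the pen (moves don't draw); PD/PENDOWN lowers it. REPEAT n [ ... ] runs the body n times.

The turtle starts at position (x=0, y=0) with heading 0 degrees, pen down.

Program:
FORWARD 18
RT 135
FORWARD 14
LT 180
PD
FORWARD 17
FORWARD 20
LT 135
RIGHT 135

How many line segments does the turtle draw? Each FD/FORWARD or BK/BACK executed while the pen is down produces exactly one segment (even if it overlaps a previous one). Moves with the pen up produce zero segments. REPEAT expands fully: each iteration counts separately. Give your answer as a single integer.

Answer: 4

Derivation:
Executing turtle program step by step:
Start: pos=(0,0), heading=0, pen down
FD 18: (0,0) -> (18,0) [heading=0, draw]
RT 135: heading 0 -> 225
FD 14: (18,0) -> (8.101,-9.899) [heading=225, draw]
LT 180: heading 225 -> 45
PD: pen down
FD 17: (8.101,-9.899) -> (20.121,2.121) [heading=45, draw]
FD 20: (20.121,2.121) -> (34.263,16.263) [heading=45, draw]
LT 135: heading 45 -> 180
RT 135: heading 180 -> 45
Final: pos=(34.263,16.263), heading=45, 4 segment(s) drawn
Segments drawn: 4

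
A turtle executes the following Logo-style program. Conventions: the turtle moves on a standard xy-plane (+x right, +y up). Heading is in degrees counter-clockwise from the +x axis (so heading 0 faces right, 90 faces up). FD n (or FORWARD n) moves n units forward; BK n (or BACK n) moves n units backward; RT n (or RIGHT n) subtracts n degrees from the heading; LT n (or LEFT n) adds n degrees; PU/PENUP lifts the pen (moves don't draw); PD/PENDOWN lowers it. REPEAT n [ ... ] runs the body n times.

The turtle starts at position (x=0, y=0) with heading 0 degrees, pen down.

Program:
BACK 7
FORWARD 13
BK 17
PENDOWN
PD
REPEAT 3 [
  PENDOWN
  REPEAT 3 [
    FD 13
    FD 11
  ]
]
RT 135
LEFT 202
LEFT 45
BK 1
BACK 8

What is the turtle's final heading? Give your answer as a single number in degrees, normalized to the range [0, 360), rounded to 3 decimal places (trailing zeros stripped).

Answer: 112

Derivation:
Executing turtle program step by step:
Start: pos=(0,0), heading=0, pen down
BK 7: (0,0) -> (-7,0) [heading=0, draw]
FD 13: (-7,0) -> (6,0) [heading=0, draw]
BK 17: (6,0) -> (-11,0) [heading=0, draw]
PD: pen down
PD: pen down
REPEAT 3 [
  -- iteration 1/3 --
  PD: pen down
  REPEAT 3 [
    -- iteration 1/3 --
    FD 13: (-11,0) -> (2,0) [heading=0, draw]
    FD 11: (2,0) -> (13,0) [heading=0, draw]
    -- iteration 2/3 --
    FD 13: (13,0) -> (26,0) [heading=0, draw]
    FD 11: (26,0) -> (37,0) [heading=0, draw]
    -- iteration 3/3 --
    FD 13: (37,0) -> (50,0) [heading=0, draw]
    FD 11: (50,0) -> (61,0) [heading=0, draw]
  ]
  -- iteration 2/3 --
  PD: pen down
  REPEAT 3 [
    -- iteration 1/3 --
    FD 13: (61,0) -> (74,0) [heading=0, draw]
    FD 11: (74,0) -> (85,0) [heading=0, draw]
    -- iteration 2/3 --
    FD 13: (85,0) -> (98,0) [heading=0, draw]
    FD 11: (98,0) -> (109,0) [heading=0, draw]
    -- iteration 3/3 --
    FD 13: (109,0) -> (122,0) [heading=0, draw]
    FD 11: (122,0) -> (133,0) [heading=0, draw]
  ]
  -- iteration 3/3 --
  PD: pen down
  REPEAT 3 [
    -- iteration 1/3 --
    FD 13: (133,0) -> (146,0) [heading=0, draw]
    FD 11: (146,0) -> (157,0) [heading=0, draw]
    -- iteration 2/3 --
    FD 13: (157,0) -> (170,0) [heading=0, draw]
    FD 11: (170,0) -> (181,0) [heading=0, draw]
    -- iteration 3/3 --
    FD 13: (181,0) -> (194,0) [heading=0, draw]
    FD 11: (194,0) -> (205,0) [heading=0, draw]
  ]
]
RT 135: heading 0 -> 225
LT 202: heading 225 -> 67
LT 45: heading 67 -> 112
BK 1: (205,0) -> (205.375,-0.927) [heading=112, draw]
BK 8: (205.375,-0.927) -> (208.371,-8.345) [heading=112, draw]
Final: pos=(208.371,-8.345), heading=112, 23 segment(s) drawn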